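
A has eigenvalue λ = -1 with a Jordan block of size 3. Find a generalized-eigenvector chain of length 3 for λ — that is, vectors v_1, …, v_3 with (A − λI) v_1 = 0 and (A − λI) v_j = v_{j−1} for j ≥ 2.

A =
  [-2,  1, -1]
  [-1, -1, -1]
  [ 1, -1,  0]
A Jordan chain for λ = -1 of length 3:
v_1 = (-1, 0, 1)ᵀ
v_2 = (-1, -1, 1)ᵀ
v_3 = (1, 0, 0)ᵀ

Let N = A − (-1)·I. We want v_3 with N^3 v_3 = 0 but N^2 v_3 ≠ 0; then v_{j-1} := N · v_j for j = 3, …, 2.

Pick v_3 = (1, 0, 0)ᵀ.
Then v_2 = N · v_3 = (-1, -1, 1)ᵀ.
Then v_1 = N · v_2 = (-1, 0, 1)ᵀ.

Sanity check: (A − (-1)·I) v_1 = (0, 0, 0)ᵀ = 0. ✓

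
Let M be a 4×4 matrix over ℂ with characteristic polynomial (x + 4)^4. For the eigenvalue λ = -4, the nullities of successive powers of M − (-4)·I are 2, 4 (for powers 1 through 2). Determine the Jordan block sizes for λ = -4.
Block sizes for λ = -4: [2, 2]

From the dimensions of kernels of powers, the number of Jordan blocks of size at least j is d_j − d_{j−1} where d_j = dim ker(N^j) (with d_0 = 0). Computing the differences gives [2, 2].
The number of blocks of size exactly k is (#blocks of size ≥ k) − (#blocks of size ≥ k + 1), so the partition is: 2 block(s) of size 2.
In nonincreasing order the block sizes are [2, 2].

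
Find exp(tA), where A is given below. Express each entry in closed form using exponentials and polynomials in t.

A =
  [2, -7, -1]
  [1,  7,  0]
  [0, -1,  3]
e^{tA} =
  [-3*t^2*exp(4*t)/2 - 2*t*exp(4*t) + exp(4*t), -3*t^2*exp(4*t) - 7*t*exp(4*t), 3*t^2*exp(4*t)/2 - t*exp(4*t)]
  [t^2*exp(4*t)/2 + t*exp(4*t), t^2*exp(4*t) + 3*t*exp(4*t) + exp(4*t), -t^2*exp(4*t)/2]
  [-t^2*exp(4*t)/2, -t^2*exp(4*t) - t*exp(4*t), t^2*exp(4*t)/2 - t*exp(4*t) + exp(4*t)]

Strategy: write A = P · J · P⁻¹ where J is a Jordan canonical form, so e^{tA} = P · e^{tJ} · P⁻¹, and e^{tJ} can be computed block-by-block.

A has Jordan form
J =
  [4, 1, 0]
  [0, 4, 1]
  [0, 0, 4]
(up to reordering of blocks).

Per-block formulas:
  For a 3×3 Jordan block J_3(4): exp(t · J_3(4)) = e^(4t)·(I + t·N + (t^2/2)·N^2), where N is the 3×3 nilpotent shift.

After assembling e^{tJ} and conjugating by P, we get:

e^{tA} =
  [-3*t^2*exp(4*t)/2 - 2*t*exp(4*t) + exp(4*t), -3*t^2*exp(4*t) - 7*t*exp(4*t), 3*t^2*exp(4*t)/2 - t*exp(4*t)]
  [t^2*exp(4*t)/2 + t*exp(4*t), t^2*exp(4*t) + 3*t*exp(4*t) + exp(4*t), -t^2*exp(4*t)/2]
  [-t^2*exp(4*t)/2, -t^2*exp(4*t) - t*exp(4*t), t^2*exp(4*t)/2 - t*exp(4*t) + exp(4*t)]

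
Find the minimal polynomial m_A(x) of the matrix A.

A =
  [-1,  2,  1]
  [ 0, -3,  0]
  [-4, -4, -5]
x^2 + 6*x + 9

The characteristic polynomial is χ_A(x) = (x + 3)^3, so the eigenvalues are known. The minimal polynomial is
  m_A(x) = Π_λ (x − λ)^{k_λ}
where k_λ is the size of the *largest* Jordan block for λ (equivalently, the smallest k with (A − λI)^k v = 0 for every generalised eigenvector v of λ).

  λ = -3: largest Jordan block has size 2, contributing (x + 3)^2

So m_A(x) = (x + 3)^2 = x^2 + 6*x + 9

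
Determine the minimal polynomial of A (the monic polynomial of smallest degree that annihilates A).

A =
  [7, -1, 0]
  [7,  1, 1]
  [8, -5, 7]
x^3 - 15*x^2 + 75*x - 125

The characteristic polynomial is χ_A(x) = (x - 5)^3, so the eigenvalues are known. The minimal polynomial is
  m_A(x) = Π_λ (x − λ)^{k_λ}
where k_λ is the size of the *largest* Jordan block for λ (equivalently, the smallest k with (A − λI)^k v = 0 for every generalised eigenvector v of λ).

  λ = 5: largest Jordan block has size 3, contributing (x − 5)^3

So m_A(x) = (x - 5)^3 = x^3 - 15*x^2 + 75*x - 125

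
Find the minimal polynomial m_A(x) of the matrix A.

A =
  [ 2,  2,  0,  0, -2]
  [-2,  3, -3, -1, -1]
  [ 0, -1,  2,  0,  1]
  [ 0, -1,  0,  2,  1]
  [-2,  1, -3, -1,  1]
x^2 - 4*x + 4

The characteristic polynomial is χ_A(x) = (x - 2)^5, so the eigenvalues are known. The minimal polynomial is
  m_A(x) = Π_λ (x − λ)^{k_λ}
where k_λ is the size of the *largest* Jordan block for λ (equivalently, the smallest k with (A − λI)^k v = 0 for every generalised eigenvector v of λ).

  λ = 2: largest Jordan block has size 2, contributing (x − 2)^2

So m_A(x) = (x - 2)^2 = x^2 - 4*x + 4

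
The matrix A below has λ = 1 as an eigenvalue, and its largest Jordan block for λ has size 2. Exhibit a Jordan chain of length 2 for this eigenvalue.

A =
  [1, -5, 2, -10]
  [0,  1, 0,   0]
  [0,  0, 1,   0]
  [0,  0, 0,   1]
A Jordan chain for λ = 1 of length 2:
v_1 = (-5, 0, 0, 0)ᵀ
v_2 = (0, 1, 0, 0)ᵀ

Let N = A − (1)·I. We want v_2 with N^2 v_2 = 0 but N^1 v_2 ≠ 0; then v_{j-1} := N · v_j for j = 2, …, 2.

Pick v_2 = (0, 1, 0, 0)ᵀ.
Then v_1 = N · v_2 = (-5, 0, 0, 0)ᵀ.

Sanity check: (A − (1)·I) v_1 = (0, 0, 0, 0)ᵀ = 0. ✓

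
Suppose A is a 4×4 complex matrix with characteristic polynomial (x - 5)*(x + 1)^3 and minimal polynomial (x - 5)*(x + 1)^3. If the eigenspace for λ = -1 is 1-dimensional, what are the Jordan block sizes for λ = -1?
Block sizes for λ = -1: [3]

Step 1 — from the characteristic polynomial, algebraic multiplicity of λ = -1 is 3. From dim ker(A − (-1)·I) = 1, there are exactly 1 Jordan blocks for λ = -1.
Step 2 — from the minimal polynomial, the factor (x + 1)^3 tells us the largest block for λ = -1 has size 3.
Step 3 — with total size 3, 1 blocks, and largest block 3, the block sizes (in nonincreasing order) are [3].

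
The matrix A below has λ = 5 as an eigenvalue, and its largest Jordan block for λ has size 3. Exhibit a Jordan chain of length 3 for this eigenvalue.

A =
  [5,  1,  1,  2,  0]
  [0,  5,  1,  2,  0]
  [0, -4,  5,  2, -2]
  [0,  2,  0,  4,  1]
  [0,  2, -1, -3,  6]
A Jordan chain for λ = 5 of length 3:
v_1 = (1, 0, -2, 1, 1)ᵀ
v_2 = (1, 1, 0, 0, -1)ᵀ
v_3 = (0, 0, 1, 0, 0)ᵀ

Let N = A − (5)·I. We want v_3 with N^3 v_3 = 0 but N^2 v_3 ≠ 0; then v_{j-1} := N · v_j for j = 3, …, 2.

Pick v_3 = (0, 0, 1, 0, 0)ᵀ.
Then v_2 = N · v_3 = (1, 1, 0, 0, -1)ᵀ.
Then v_1 = N · v_2 = (1, 0, -2, 1, 1)ᵀ.

Sanity check: (A − (5)·I) v_1 = (0, 0, 0, 0, 0)ᵀ = 0. ✓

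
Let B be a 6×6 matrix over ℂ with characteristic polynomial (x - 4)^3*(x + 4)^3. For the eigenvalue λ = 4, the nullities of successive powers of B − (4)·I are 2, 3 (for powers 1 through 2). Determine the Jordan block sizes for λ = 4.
Block sizes for λ = 4: [2, 1]

From the dimensions of kernels of powers, the number of Jordan blocks of size at least j is d_j − d_{j−1} where d_j = dim ker(N^j) (with d_0 = 0). Computing the differences gives [2, 1].
The number of blocks of size exactly k is (#blocks of size ≥ k) − (#blocks of size ≥ k + 1), so the partition is: 1 block(s) of size 1, 1 block(s) of size 2.
In nonincreasing order the block sizes are [2, 1].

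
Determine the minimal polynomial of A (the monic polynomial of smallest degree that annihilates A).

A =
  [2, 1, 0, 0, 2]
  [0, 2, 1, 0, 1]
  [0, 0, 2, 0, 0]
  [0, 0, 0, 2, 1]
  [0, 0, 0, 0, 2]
x^3 - 6*x^2 + 12*x - 8

The characteristic polynomial is χ_A(x) = (x - 2)^5, so the eigenvalues are known. The minimal polynomial is
  m_A(x) = Π_λ (x − λ)^{k_λ}
where k_λ is the size of the *largest* Jordan block for λ (equivalently, the smallest k with (A − λI)^k v = 0 for every generalised eigenvector v of λ).

  λ = 2: largest Jordan block has size 3, contributing (x − 2)^3

So m_A(x) = (x - 2)^3 = x^3 - 6*x^2 + 12*x - 8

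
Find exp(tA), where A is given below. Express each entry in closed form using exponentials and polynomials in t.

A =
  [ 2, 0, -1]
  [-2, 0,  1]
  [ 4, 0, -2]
e^{tA} =
  [2*t + 1, 0, -t]
  [-2*t, 1, t]
  [4*t, 0, 1 - 2*t]

Strategy: write A = P · J · P⁻¹ where J is a Jordan canonical form, so e^{tA} = P · e^{tJ} · P⁻¹, and e^{tJ} can be computed block-by-block.

A has Jordan form
J =
  [0, 1, 0]
  [0, 0, 0]
  [0, 0, 0]
(up to reordering of blocks).

Per-block formulas:
  For a 2×2 Jordan block J_2(0): exp(t · J_2(0)) = e^(0t)·(I + t·N), where N is the 2×2 nilpotent shift.
  For a 1×1 block at λ = 0: exp(t · [0]) = [e^(0t)].

After assembling e^{tJ} and conjugating by P, we get:

e^{tA} =
  [2*t + 1, 0, -t]
  [-2*t, 1, t]
  [4*t, 0, 1 - 2*t]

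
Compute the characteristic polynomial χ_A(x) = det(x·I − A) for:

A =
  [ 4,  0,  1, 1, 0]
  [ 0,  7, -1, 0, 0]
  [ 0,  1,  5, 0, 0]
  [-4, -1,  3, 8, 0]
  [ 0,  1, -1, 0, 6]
x^5 - 30*x^4 + 360*x^3 - 2160*x^2 + 6480*x - 7776

Expanding det(x·I − A) (e.g. by cofactor expansion or by noting that A is similar to its Jordan form J, which has the same characteristic polynomial as A) gives
  χ_A(x) = x^5 - 30*x^4 + 360*x^3 - 2160*x^2 + 6480*x - 7776
which factors as (x - 6)^5. The eigenvalues (with algebraic multiplicities) are λ = 6 with multiplicity 5.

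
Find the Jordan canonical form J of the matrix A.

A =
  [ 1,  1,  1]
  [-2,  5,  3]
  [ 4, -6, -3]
J_3(1)

The characteristic polynomial is
  det(x·I − A) = x^3 - 3*x^2 + 3*x - 1 = (x - 1)^3

Eigenvalues and multiplicities (the geometric multiplicity of λ is n − rank(A − λI), which equals the number of Jordan blocks for λ):
  λ = 1: algebraic multiplicity = 3, geometric multiplicity = 1

Determining the block sizes for each eigenvalue:
  λ = 1: one block (gm = 1), so the single block has size am = 3 → block sizes [3]

Assembling the blocks gives a Jordan form
J =
  [1, 1, 0]
  [0, 1, 1]
  [0, 0, 1]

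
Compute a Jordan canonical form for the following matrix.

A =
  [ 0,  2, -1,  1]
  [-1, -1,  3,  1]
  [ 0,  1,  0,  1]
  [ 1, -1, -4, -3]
J_2(-1) ⊕ J_2(-1)

The characteristic polynomial is
  det(x·I − A) = x^4 + 4*x^3 + 6*x^2 + 4*x + 1 = (x + 1)^4

Eigenvalues and multiplicities (the geometric multiplicity of λ is n − rank(A − λI), which equals the number of Jordan blocks for λ):
  λ = -1: algebraic multiplicity = 4, geometric multiplicity = 2

Determining the block sizes for each eigenvalue:
  λ = -1: with am = 4 and gm = 2, the partition is not yet determined (e.g. several partitions of 4 into 2 parts exist). Let N = A − (-1)·I. Computing rank(N^1) = 2, rank(N^2) = 0; the number of blocks of size ≥ j is rank(N^{j−1}) − rank(N^j), giving [2, 2]. So we have 2 block(s) of size 2 → block sizes [2, 2]

Assembling the blocks gives a Jordan form
J =
  [-1,  1,  0,  0]
  [ 0, -1,  0,  0]
  [ 0,  0, -1,  1]
  [ 0,  0,  0, -1]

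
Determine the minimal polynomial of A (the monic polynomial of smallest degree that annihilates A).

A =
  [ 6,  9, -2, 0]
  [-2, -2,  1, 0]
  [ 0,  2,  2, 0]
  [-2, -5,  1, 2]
x^3 - 6*x^2 + 12*x - 8

The characteristic polynomial is χ_A(x) = (x - 2)^4, so the eigenvalues are known. The minimal polynomial is
  m_A(x) = Π_λ (x − λ)^{k_λ}
where k_λ is the size of the *largest* Jordan block for λ (equivalently, the smallest k with (A − λI)^k v = 0 for every generalised eigenvector v of λ).

  λ = 2: largest Jordan block has size 3, contributing (x − 2)^3

So m_A(x) = (x - 2)^3 = x^3 - 6*x^2 + 12*x - 8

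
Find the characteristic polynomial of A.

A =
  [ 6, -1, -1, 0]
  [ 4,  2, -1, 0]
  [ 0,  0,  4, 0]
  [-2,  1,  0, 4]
x^4 - 16*x^3 + 96*x^2 - 256*x + 256

Expanding det(x·I − A) (e.g. by cofactor expansion or by noting that A is similar to its Jordan form J, which has the same characteristic polynomial as A) gives
  χ_A(x) = x^4 - 16*x^3 + 96*x^2 - 256*x + 256
which factors as (x - 4)^4. The eigenvalues (with algebraic multiplicities) are λ = 4 with multiplicity 4.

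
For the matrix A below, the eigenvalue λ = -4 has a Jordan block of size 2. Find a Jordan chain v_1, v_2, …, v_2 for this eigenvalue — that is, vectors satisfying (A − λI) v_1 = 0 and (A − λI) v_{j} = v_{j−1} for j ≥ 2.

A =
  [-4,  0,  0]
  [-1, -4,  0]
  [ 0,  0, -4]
A Jordan chain for λ = -4 of length 2:
v_1 = (0, -1, 0)ᵀ
v_2 = (1, 0, 0)ᵀ

Let N = A − (-4)·I. We want v_2 with N^2 v_2 = 0 but N^1 v_2 ≠ 0; then v_{j-1} := N · v_j for j = 2, …, 2.

Pick v_2 = (1, 0, 0)ᵀ.
Then v_1 = N · v_2 = (0, -1, 0)ᵀ.

Sanity check: (A − (-4)·I) v_1 = (0, 0, 0)ᵀ = 0. ✓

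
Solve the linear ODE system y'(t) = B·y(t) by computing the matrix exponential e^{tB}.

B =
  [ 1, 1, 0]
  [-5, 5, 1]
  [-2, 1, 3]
e^{tB} =
  [-t^2*exp(3*t)/2 - 2*t*exp(3*t) + exp(3*t), t*exp(3*t), t^2*exp(3*t)/2]
  [-t^2*exp(3*t) - 5*t*exp(3*t), 2*t*exp(3*t) + exp(3*t), t^2*exp(3*t) + t*exp(3*t)]
  [-t^2*exp(3*t)/2 - 2*t*exp(3*t), t*exp(3*t), t^2*exp(3*t)/2 + exp(3*t)]

Strategy: write B = P · J · P⁻¹ where J is a Jordan canonical form, so e^{tB} = P · e^{tJ} · P⁻¹, and e^{tJ} can be computed block-by-block.

B has Jordan form
J =
  [3, 1, 0]
  [0, 3, 1]
  [0, 0, 3]
(up to reordering of blocks).

Per-block formulas:
  For a 3×3 Jordan block J_3(3): exp(t · J_3(3)) = e^(3t)·(I + t·N + (t^2/2)·N^2), where N is the 3×3 nilpotent shift.

After assembling e^{tJ} and conjugating by P, we get:

e^{tB} =
  [-t^2*exp(3*t)/2 - 2*t*exp(3*t) + exp(3*t), t*exp(3*t), t^2*exp(3*t)/2]
  [-t^2*exp(3*t) - 5*t*exp(3*t), 2*t*exp(3*t) + exp(3*t), t^2*exp(3*t) + t*exp(3*t)]
  [-t^2*exp(3*t)/2 - 2*t*exp(3*t), t*exp(3*t), t^2*exp(3*t)/2 + exp(3*t)]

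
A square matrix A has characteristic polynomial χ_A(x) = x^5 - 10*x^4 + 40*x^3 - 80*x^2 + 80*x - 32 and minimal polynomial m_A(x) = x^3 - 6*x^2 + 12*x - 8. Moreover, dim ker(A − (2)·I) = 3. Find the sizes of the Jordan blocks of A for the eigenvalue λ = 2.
Block sizes for λ = 2: [3, 1, 1]

Step 1 — from the characteristic polynomial, algebraic multiplicity of λ = 2 is 5. From dim ker(A − (2)·I) = 3, there are exactly 3 Jordan blocks for λ = 2.
Step 2 — from the minimal polynomial, the factor (x − 2)^3 tells us the largest block for λ = 2 has size 3.
Step 3 — with total size 5, 3 blocks, and largest block 3, the block sizes (in nonincreasing order) are [3, 1, 1].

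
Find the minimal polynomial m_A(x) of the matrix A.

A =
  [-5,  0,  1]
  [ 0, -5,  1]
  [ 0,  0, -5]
x^2 + 10*x + 25

The characteristic polynomial is χ_A(x) = (x + 5)^3, so the eigenvalues are known. The minimal polynomial is
  m_A(x) = Π_λ (x − λ)^{k_λ}
where k_λ is the size of the *largest* Jordan block for λ (equivalently, the smallest k with (A − λI)^k v = 0 for every generalised eigenvector v of λ).

  λ = -5: largest Jordan block has size 2, contributing (x + 5)^2

So m_A(x) = (x + 5)^2 = x^2 + 10*x + 25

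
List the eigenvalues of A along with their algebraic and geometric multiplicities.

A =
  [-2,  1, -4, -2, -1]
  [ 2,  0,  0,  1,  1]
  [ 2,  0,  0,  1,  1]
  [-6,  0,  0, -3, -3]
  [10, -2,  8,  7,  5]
λ = 0: alg = 5, geom = 3

Step 1 — factor the characteristic polynomial to read off the algebraic multiplicities:
  χ_A(x) = x^5

Step 2 — compute geometric multiplicities via the rank-nullity identity g(λ) = n − rank(A − λI):
  rank(A − (0)·I) = 2, so dim ker(A − (0)·I) = n − 2 = 3

Summary:
  λ = 0: algebraic multiplicity = 5, geometric multiplicity = 3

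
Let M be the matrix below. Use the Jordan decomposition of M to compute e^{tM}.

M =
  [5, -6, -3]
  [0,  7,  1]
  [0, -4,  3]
e^{tM} =
  [exp(5*t), -6*t*exp(5*t), -3*t*exp(5*t)]
  [0, 2*t*exp(5*t) + exp(5*t), t*exp(5*t)]
  [0, -4*t*exp(5*t), -2*t*exp(5*t) + exp(5*t)]

Strategy: write M = P · J · P⁻¹ where J is a Jordan canonical form, so e^{tM} = P · e^{tJ} · P⁻¹, and e^{tJ} can be computed block-by-block.

M has Jordan form
J =
  [5, 1, 0]
  [0, 5, 0]
  [0, 0, 5]
(up to reordering of blocks).

Per-block formulas:
  For a 2×2 Jordan block J_2(5): exp(t · J_2(5)) = e^(5t)·(I + t·N), where N is the 2×2 nilpotent shift.
  For a 1×1 block at λ = 5: exp(t · [5]) = [e^(5t)].

After assembling e^{tJ} and conjugating by P, we get:

e^{tM} =
  [exp(5*t), -6*t*exp(5*t), -3*t*exp(5*t)]
  [0, 2*t*exp(5*t) + exp(5*t), t*exp(5*t)]
  [0, -4*t*exp(5*t), -2*t*exp(5*t) + exp(5*t)]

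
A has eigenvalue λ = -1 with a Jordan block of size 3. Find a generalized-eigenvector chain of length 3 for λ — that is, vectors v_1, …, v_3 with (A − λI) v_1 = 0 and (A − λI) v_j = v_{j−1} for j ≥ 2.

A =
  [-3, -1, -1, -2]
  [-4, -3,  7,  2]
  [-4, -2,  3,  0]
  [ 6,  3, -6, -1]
A Jordan chain for λ = -1 of length 3:
v_1 = (3, 6, 6, -9)ᵀ
v_2 = (-1, 7, 4, -6)ᵀ
v_3 = (0, 0, 1, 0)ᵀ

Let N = A − (-1)·I. We want v_3 with N^3 v_3 = 0 but N^2 v_3 ≠ 0; then v_{j-1} := N · v_j for j = 3, …, 2.

Pick v_3 = (0, 0, 1, 0)ᵀ.
Then v_2 = N · v_3 = (-1, 7, 4, -6)ᵀ.
Then v_1 = N · v_2 = (3, 6, 6, -9)ᵀ.

Sanity check: (A − (-1)·I) v_1 = (0, 0, 0, 0)ᵀ = 0. ✓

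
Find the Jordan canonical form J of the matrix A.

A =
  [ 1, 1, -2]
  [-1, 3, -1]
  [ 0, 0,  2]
J_3(2)

The characteristic polynomial is
  det(x·I − A) = x^3 - 6*x^2 + 12*x - 8 = (x - 2)^3

Eigenvalues and multiplicities (the geometric multiplicity of λ is n − rank(A − λI), which equals the number of Jordan blocks for λ):
  λ = 2: algebraic multiplicity = 3, geometric multiplicity = 1

Determining the block sizes for each eigenvalue:
  λ = 2: one block (gm = 1), so the single block has size am = 3 → block sizes [3]

Assembling the blocks gives a Jordan form
J =
  [2, 1, 0]
  [0, 2, 1]
  [0, 0, 2]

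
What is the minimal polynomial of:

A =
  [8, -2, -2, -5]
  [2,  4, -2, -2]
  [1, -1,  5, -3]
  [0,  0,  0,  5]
x^2 - 11*x + 30

The characteristic polynomial is χ_A(x) = (x - 6)^2*(x - 5)^2, so the eigenvalues are known. The minimal polynomial is
  m_A(x) = Π_λ (x − λ)^{k_λ}
where k_λ is the size of the *largest* Jordan block for λ (equivalently, the smallest k with (A − λI)^k v = 0 for every generalised eigenvector v of λ).

  λ = 5: largest Jordan block has size 1, contributing (x − 5)
  λ = 6: largest Jordan block has size 1, contributing (x − 6)

So m_A(x) = (x - 6)*(x - 5) = x^2 - 11*x + 30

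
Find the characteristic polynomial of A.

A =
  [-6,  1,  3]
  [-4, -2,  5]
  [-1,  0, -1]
x^3 + 9*x^2 + 27*x + 27

Expanding det(x·I − A) (e.g. by cofactor expansion or by noting that A is similar to its Jordan form J, which has the same characteristic polynomial as A) gives
  χ_A(x) = x^3 + 9*x^2 + 27*x + 27
which factors as (x + 3)^3. The eigenvalues (with algebraic multiplicities) are λ = -3 with multiplicity 3.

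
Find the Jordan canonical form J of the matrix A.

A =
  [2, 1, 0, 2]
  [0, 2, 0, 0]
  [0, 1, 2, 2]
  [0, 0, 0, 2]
J_2(2) ⊕ J_1(2) ⊕ J_1(2)

The characteristic polynomial is
  det(x·I − A) = x^4 - 8*x^3 + 24*x^2 - 32*x + 16 = (x - 2)^4

Eigenvalues and multiplicities (the geometric multiplicity of λ is n − rank(A − λI), which equals the number of Jordan blocks for λ):
  λ = 2: algebraic multiplicity = 4, geometric multiplicity = 3

Determining the block sizes for each eigenvalue:
  λ = 2: 3 blocks summing to 4 forces exactly one block of size 2 and the rest size 1 → block sizes [2, 1, 1]

Assembling the blocks gives a Jordan form
J =
  [2, 1, 0, 0]
  [0, 2, 0, 0]
  [0, 0, 2, 0]
  [0, 0, 0, 2]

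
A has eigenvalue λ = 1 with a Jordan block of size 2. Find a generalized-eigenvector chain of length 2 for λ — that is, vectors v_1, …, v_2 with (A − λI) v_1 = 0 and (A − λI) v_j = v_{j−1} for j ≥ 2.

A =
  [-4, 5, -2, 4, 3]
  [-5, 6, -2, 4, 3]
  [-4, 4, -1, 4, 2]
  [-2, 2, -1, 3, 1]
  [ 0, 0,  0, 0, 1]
A Jordan chain for λ = 1 of length 2:
v_1 = (-5, -5, -4, -2, 0)ᵀ
v_2 = (1, 0, 0, 0, 0)ᵀ

Let N = A − (1)·I. We want v_2 with N^2 v_2 = 0 but N^1 v_2 ≠ 0; then v_{j-1} := N · v_j for j = 2, …, 2.

Pick v_2 = (1, 0, 0, 0, 0)ᵀ.
Then v_1 = N · v_2 = (-5, -5, -4, -2, 0)ᵀ.

Sanity check: (A − (1)·I) v_1 = (0, 0, 0, 0, 0)ᵀ = 0. ✓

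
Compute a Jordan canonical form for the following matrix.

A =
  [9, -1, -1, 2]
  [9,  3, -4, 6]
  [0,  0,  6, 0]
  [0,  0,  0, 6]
J_3(6) ⊕ J_1(6)

The characteristic polynomial is
  det(x·I − A) = x^4 - 24*x^3 + 216*x^2 - 864*x + 1296 = (x - 6)^4

Eigenvalues and multiplicities (the geometric multiplicity of λ is n − rank(A − λI), which equals the number of Jordan blocks for λ):
  λ = 6: algebraic multiplicity = 4, geometric multiplicity = 2

Determining the block sizes for each eigenvalue:
  λ = 6: with am = 4 and gm = 2, the partition is not yet determined (e.g. several partitions of 4 into 2 parts exist). Let N = A − (6)·I. Computing rank(N^1) = 2, rank(N^2) = 1, rank(N^3) = 0; the number of blocks of size ≥ j is rank(N^{j−1}) − rank(N^j), giving [2, 1, 1]. So we have 1 block(s) of size 3, 1 block(s) of size 1 → block sizes [3, 1]

Assembling the blocks gives a Jordan form
J =
  [6, 1, 0, 0]
  [0, 6, 1, 0]
  [0, 0, 6, 0]
  [0, 0, 0, 6]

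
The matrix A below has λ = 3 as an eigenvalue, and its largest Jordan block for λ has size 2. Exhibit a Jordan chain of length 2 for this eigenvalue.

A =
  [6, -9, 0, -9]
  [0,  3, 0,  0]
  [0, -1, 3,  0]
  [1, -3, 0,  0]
A Jordan chain for λ = 3 of length 2:
v_1 = (3, 0, 0, 1)ᵀ
v_2 = (1, 0, 0, 0)ᵀ

Let N = A − (3)·I. We want v_2 with N^2 v_2 = 0 but N^1 v_2 ≠ 0; then v_{j-1} := N · v_j for j = 2, …, 2.

Pick v_2 = (1, 0, 0, 0)ᵀ.
Then v_1 = N · v_2 = (3, 0, 0, 1)ᵀ.

Sanity check: (A − (3)·I) v_1 = (0, 0, 0, 0)ᵀ = 0. ✓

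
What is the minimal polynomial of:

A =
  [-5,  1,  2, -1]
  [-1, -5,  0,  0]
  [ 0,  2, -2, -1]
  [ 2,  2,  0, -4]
x^3 + 12*x^2 + 48*x + 64

The characteristic polynomial is χ_A(x) = (x + 4)^4, so the eigenvalues are known. The minimal polynomial is
  m_A(x) = Π_λ (x − λ)^{k_λ}
where k_λ is the size of the *largest* Jordan block for λ (equivalently, the smallest k with (A − λI)^k v = 0 for every generalised eigenvector v of λ).

  λ = -4: largest Jordan block has size 3, contributing (x + 4)^3

So m_A(x) = (x + 4)^3 = x^3 + 12*x^2 + 48*x + 64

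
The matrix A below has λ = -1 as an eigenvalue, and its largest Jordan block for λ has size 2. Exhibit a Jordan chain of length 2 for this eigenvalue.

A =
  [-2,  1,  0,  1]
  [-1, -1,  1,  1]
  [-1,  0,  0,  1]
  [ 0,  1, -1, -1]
A Jordan chain for λ = -1 of length 2:
v_1 = (-1, -1, -1, 0)ᵀ
v_2 = (1, 0, 0, 0)ᵀ

Let N = A − (-1)·I. We want v_2 with N^2 v_2 = 0 but N^1 v_2 ≠ 0; then v_{j-1} := N · v_j for j = 2, …, 2.

Pick v_2 = (1, 0, 0, 0)ᵀ.
Then v_1 = N · v_2 = (-1, -1, -1, 0)ᵀ.

Sanity check: (A − (-1)·I) v_1 = (0, 0, 0, 0)ᵀ = 0. ✓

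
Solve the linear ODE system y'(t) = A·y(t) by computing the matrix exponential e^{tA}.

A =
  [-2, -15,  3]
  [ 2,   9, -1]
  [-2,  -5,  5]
e^{tA} =
  [-6*t*exp(4*t) + exp(4*t), -15*t*exp(4*t), 3*t*exp(4*t)]
  [2*t*exp(4*t), 5*t*exp(4*t) + exp(4*t), -t*exp(4*t)]
  [-2*t*exp(4*t), -5*t*exp(4*t), t*exp(4*t) + exp(4*t)]

Strategy: write A = P · J · P⁻¹ where J is a Jordan canonical form, so e^{tA} = P · e^{tJ} · P⁻¹, and e^{tJ} can be computed block-by-block.

A has Jordan form
J =
  [4, 1, 0]
  [0, 4, 0]
  [0, 0, 4]
(up to reordering of blocks).

Per-block formulas:
  For a 2×2 Jordan block J_2(4): exp(t · J_2(4)) = e^(4t)·(I + t·N), where N is the 2×2 nilpotent shift.
  For a 1×1 block at λ = 4: exp(t · [4]) = [e^(4t)].

After assembling e^{tJ} and conjugating by P, we get:

e^{tA} =
  [-6*t*exp(4*t) + exp(4*t), -15*t*exp(4*t), 3*t*exp(4*t)]
  [2*t*exp(4*t), 5*t*exp(4*t) + exp(4*t), -t*exp(4*t)]
  [-2*t*exp(4*t), -5*t*exp(4*t), t*exp(4*t) + exp(4*t)]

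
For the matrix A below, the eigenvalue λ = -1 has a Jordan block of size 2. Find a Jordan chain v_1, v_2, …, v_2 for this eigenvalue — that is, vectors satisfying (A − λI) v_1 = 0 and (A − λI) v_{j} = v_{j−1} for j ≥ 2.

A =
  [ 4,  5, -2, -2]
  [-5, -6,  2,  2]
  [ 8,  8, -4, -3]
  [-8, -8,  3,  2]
A Jordan chain for λ = -1 of length 2:
v_1 = (5, -5, 8, -8)ᵀ
v_2 = (1, 0, 0, 0)ᵀ

Let N = A − (-1)·I. We want v_2 with N^2 v_2 = 0 but N^1 v_2 ≠ 0; then v_{j-1} := N · v_j for j = 2, …, 2.

Pick v_2 = (1, 0, 0, 0)ᵀ.
Then v_1 = N · v_2 = (5, -5, 8, -8)ᵀ.

Sanity check: (A − (-1)·I) v_1 = (0, 0, 0, 0)ᵀ = 0. ✓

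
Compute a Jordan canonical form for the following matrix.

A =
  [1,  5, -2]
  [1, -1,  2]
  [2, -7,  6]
J_3(2)

The characteristic polynomial is
  det(x·I − A) = x^3 - 6*x^2 + 12*x - 8 = (x - 2)^3

Eigenvalues and multiplicities (the geometric multiplicity of λ is n − rank(A − λI), which equals the number of Jordan blocks for λ):
  λ = 2: algebraic multiplicity = 3, geometric multiplicity = 1

Determining the block sizes for each eigenvalue:
  λ = 2: one block (gm = 1), so the single block has size am = 3 → block sizes [3]

Assembling the blocks gives a Jordan form
J =
  [2, 1, 0]
  [0, 2, 1]
  [0, 0, 2]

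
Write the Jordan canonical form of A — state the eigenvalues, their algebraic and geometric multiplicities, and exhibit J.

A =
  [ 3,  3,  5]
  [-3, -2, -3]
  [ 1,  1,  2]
J_3(1)

The characteristic polynomial is
  det(x·I − A) = x^3 - 3*x^2 + 3*x - 1 = (x - 1)^3

Eigenvalues and multiplicities (the geometric multiplicity of λ is n − rank(A − λI), which equals the number of Jordan blocks for λ):
  λ = 1: algebraic multiplicity = 3, geometric multiplicity = 1

Determining the block sizes for each eigenvalue:
  λ = 1: one block (gm = 1), so the single block has size am = 3 → block sizes [3]

Assembling the blocks gives a Jordan form
J =
  [1, 1, 0]
  [0, 1, 1]
  [0, 0, 1]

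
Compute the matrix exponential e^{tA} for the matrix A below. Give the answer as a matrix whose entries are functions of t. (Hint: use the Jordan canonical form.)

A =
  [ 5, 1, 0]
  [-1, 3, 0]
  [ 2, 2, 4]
e^{tA} =
  [t*exp(4*t) + exp(4*t), t*exp(4*t), 0]
  [-t*exp(4*t), -t*exp(4*t) + exp(4*t), 0]
  [2*t*exp(4*t), 2*t*exp(4*t), exp(4*t)]

Strategy: write A = P · J · P⁻¹ where J is a Jordan canonical form, so e^{tA} = P · e^{tJ} · P⁻¹, and e^{tJ} can be computed block-by-block.

A has Jordan form
J =
  [4, 1, 0]
  [0, 4, 0]
  [0, 0, 4]
(up to reordering of blocks).

Per-block formulas:
  For a 1×1 block at λ = 4: exp(t · [4]) = [e^(4t)].
  For a 2×2 Jordan block J_2(4): exp(t · J_2(4)) = e^(4t)·(I + t·N), where N is the 2×2 nilpotent shift.

After assembling e^{tJ} and conjugating by P, we get:

e^{tA} =
  [t*exp(4*t) + exp(4*t), t*exp(4*t), 0]
  [-t*exp(4*t), -t*exp(4*t) + exp(4*t), 0]
  [2*t*exp(4*t), 2*t*exp(4*t), exp(4*t)]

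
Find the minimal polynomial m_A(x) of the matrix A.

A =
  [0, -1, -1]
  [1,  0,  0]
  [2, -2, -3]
x^3 + 3*x^2 + 3*x + 1

The characteristic polynomial is χ_A(x) = (x + 1)^3, so the eigenvalues are known. The minimal polynomial is
  m_A(x) = Π_λ (x − λ)^{k_λ}
where k_λ is the size of the *largest* Jordan block for λ (equivalently, the smallest k with (A − λI)^k v = 0 for every generalised eigenvector v of λ).

  λ = -1: largest Jordan block has size 3, contributing (x + 1)^3

So m_A(x) = (x + 1)^3 = x^3 + 3*x^2 + 3*x + 1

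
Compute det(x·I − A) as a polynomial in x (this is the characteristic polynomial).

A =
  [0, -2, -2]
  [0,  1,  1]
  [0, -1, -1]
x^3

Expanding det(x·I − A) (e.g. by cofactor expansion or by noting that A is similar to its Jordan form J, which has the same characteristic polynomial as A) gives
  χ_A(x) = x^3
which factors as x^3. The eigenvalues (with algebraic multiplicities) are λ = 0 with multiplicity 3.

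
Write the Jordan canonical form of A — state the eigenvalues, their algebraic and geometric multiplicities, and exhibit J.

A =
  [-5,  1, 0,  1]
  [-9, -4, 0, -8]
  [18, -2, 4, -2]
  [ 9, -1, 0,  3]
J_2(-5) ⊕ J_1(4) ⊕ J_1(4)

The characteristic polynomial is
  det(x·I − A) = x^4 + 2*x^3 - 39*x^2 - 40*x + 400 = (x - 4)^2*(x + 5)^2

Eigenvalues and multiplicities (the geometric multiplicity of λ is n − rank(A − λI), which equals the number of Jordan blocks for λ):
  λ = -5: algebraic multiplicity = 2, geometric multiplicity = 1
  λ = 4: algebraic multiplicity = 2, geometric multiplicity = 2

Determining the block sizes for each eigenvalue:
  λ = -5: one block (gm = 1), so the single block has size am = 2 → block sizes [2]
  λ = 4: gm = am = 2, so every block has size 1 → block sizes [1, 1]

Assembling the blocks gives a Jordan form
J =
  [-5,  1, 0, 0]
  [ 0, -5, 0, 0]
  [ 0,  0, 4, 0]
  [ 0,  0, 0, 4]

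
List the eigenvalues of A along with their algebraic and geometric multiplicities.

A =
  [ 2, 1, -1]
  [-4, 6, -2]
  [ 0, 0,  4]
λ = 4: alg = 3, geom = 2

Step 1 — factor the characteristic polynomial to read off the algebraic multiplicities:
  χ_A(x) = (x - 4)^3

Step 2 — compute geometric multiplicities via the rank-nullity identity g(λ) = n − rank(A − λI):
  rank(A − (4)·I) = 1, so dim ker(A − (4)·I) = n − 1 = 2

Summary:
  λ = 4: algebraic multiplicity = 3, geometric multiplicity = 2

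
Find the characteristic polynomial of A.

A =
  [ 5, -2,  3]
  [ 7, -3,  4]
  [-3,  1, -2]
x^3

Expanding det(x·I − A) (e.g. by cofactor expansion or by noting that A is similar to its Jordan form J, which has the same characteristic polynomial as A) gives
  χ_A(x) = x^3
which factors as x^3. The eigenvalues (with algebraic multiplicities) are λ = 0 with multiplicity 3.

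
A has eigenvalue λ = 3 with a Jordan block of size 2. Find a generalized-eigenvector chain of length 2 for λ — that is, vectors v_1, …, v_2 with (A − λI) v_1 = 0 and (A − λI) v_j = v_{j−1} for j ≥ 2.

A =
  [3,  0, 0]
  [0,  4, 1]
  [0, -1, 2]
A Jordan chain for λ = 3 of length 2:
v_1 = (0, 1, -1)ᵀ
v_2 = (0, 1, 0)ᵀ

Let N = A − (3)·I. We want v_2 with N^2 v_2 = 0 but N^1 v_2 ≠ 0; then v_{j-1} := N · v_j for j = 2, …, 2.

Pick v_2 = (0, 1, 0)ᵀ.
Then v_1 = N · v_2 = (0, 1, -1)ᵀ.

Sanity check: (A − (3)·I) v_1 = (0, 0, 0)ᵀ = 0. ✓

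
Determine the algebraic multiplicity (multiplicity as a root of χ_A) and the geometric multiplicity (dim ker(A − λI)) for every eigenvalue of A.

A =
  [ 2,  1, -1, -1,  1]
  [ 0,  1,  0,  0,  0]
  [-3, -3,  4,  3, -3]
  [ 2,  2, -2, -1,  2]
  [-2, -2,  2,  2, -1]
λ = 1: alg = 5, geom = 4

Step 1 — factor the characteristic polynomial to read off the algebraic multiplicities:
  χ_A(x) = (x - 1)^5

Step 2 — compute geometric multiplicities via the rank-nullity identity g(λ) = n − rank(A − λI):
  rank(A − (1)·I) = 1, so dim ker(A − (1)·I) = n − 1 = 4

Summary:
  λ = 1: algebraic multiplicity = 5, geometric multiplicity = 4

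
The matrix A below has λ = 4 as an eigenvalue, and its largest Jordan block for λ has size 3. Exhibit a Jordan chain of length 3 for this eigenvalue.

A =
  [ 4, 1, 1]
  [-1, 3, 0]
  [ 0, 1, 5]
A Jordan chain for λ = 4 of length 3:
v_1 = (-1, 1, -1)ᵀ
v_2 = (0, -1, 0)ᵀ
v_3 = (1, 0, 0)ᵀ

Let N = A − (4)·I. We want v_3 with N^3 v_3 = 0 but N^2 v_3 ≠ 0; then v_{j-1} := N · v_j for j = 3, …, 2.

Pick v_3 = (1, 0, 0)ᵀ.
Then v_2 = N · v_3 = (0, -1, 0)ᵀ.
Then v_1 = N · v_2 = (-1, 1, -1)ᵀ.

Sanity check: (A − (4)·I) v_1 = (0, 0, 0)ᵀ = 0. ✓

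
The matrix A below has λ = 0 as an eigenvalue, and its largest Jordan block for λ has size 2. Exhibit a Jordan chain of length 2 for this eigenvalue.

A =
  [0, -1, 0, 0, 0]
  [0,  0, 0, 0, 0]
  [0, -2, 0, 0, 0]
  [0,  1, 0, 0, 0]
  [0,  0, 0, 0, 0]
A Jordan chain for λ = 0 of length 2:
v_1 = (-1, 0, -2, 1, 0)ᵀ
v_2 = (0, 1, 0, 0, 0)ᵀ

Let N = A − (0)·I. We want v_2 with N^2 v_2 = 0 but N^1 v_2 ≠ 0; then v_{j-1} := N · v_j for j = 2, …, 2.

Pick v_2 = (0, 1, 0, 0, 0)ᵀ.
Then v_1 = N · v_2 = (-1, 0, -2, 1, 0)ᵀ.

Sanity check: (A − (0)·I) v_1 = (0, 0, 0, 0, 0)ᵀ = 0. ✓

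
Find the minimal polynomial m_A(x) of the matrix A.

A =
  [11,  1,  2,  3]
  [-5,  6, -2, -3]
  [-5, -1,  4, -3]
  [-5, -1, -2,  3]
x^3 - 18*x^2 + 108*x - 216

The characteristic polynomial is χ_A(x) = (x - 6)^4, so the eigenvalues are known. The minimal polynomial is
  m_A(x) = Π_λ (x − λ)^{k_λ}
where k_λ is the size of the *largest* Jordan block for λ (equivalently, the smallest k with (A − λI)^k v = 0 for every generalised eigenvector v of λ).

  λ = 6: largest Jordan block has size 3, contributing (x − 6)^3

So m_A(x) = (x - 6)^3 = x^3 - 18*x^2 + 108*x - 216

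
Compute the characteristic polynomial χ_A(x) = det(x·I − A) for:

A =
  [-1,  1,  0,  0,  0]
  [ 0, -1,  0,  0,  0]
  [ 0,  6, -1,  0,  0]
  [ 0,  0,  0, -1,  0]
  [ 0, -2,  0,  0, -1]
x^5 + 5*x^4 + 10*x^3 + 10*x^2 + 5*x + 1

Expanding det(x·I − A) (e.g. by cofactor expansion or by noting that A is similar to its Jordan form J, which has the same characteristic polynomial as A) gives
  χ_A(x) = x^5 + 5*x^4 + 10*x^3 + 10*x^2 + 5*x + 1
which factors as (x + 1)^5. The eigenvalues (with algebraic multiplicities) are λ = -1 with multiplicity 5.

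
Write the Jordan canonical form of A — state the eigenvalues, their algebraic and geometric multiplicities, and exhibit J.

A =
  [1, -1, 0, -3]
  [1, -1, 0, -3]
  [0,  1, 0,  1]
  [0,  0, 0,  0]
J_3(0) ⊕ J_1(0)

The characteristic polynomial is
  det(x·I − A) = x^4

Eigenvalues and multiplicities (the geometric multiplicity of λ is n − rank(A − λI), which equals the number of Jordan blocks for λ):
  λ = 0: algebraic multiplicity = 4, geometric multiplicity = 2

Determining the block sizes for each eigenvalue:
  λ = 0: with am = 4 and gm = 2, the partition is not yet determined (e.g. several partitions of 4 into 2 parts exist). Let N = A − (0)·I. Computing rank(N^1) = 2, rank(N^2) = 1, rank(N^3) = 0; the number of blocks of size ≥ j is rank(N^{j−1}) − rank(N^j), giving [2, 1, 1]. So we have 1 block(s) of size 3, 1 block(s) of size 1 → block sizes [3, 1]

Assembling the blocks gives a Jordan form
J =
  [0, 1, 0, 0]
  [0, 0, 1, 0]
  [0, 0, 0, 0]
  [0, 0, 0, 0]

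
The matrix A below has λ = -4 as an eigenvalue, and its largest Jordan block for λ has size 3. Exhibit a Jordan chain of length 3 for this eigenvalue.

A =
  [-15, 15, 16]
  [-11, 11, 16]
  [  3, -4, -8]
A Jordan chain for λ = -4 of length 3:
v_1 = (4, 4, -1)ᵀ
v_2 = (-11, -11, 3)ᵀ
v_3 = (1, 0, 0)ᵀ

Let N = A − (-4)·I. We want v_3 with N^3 v_3 = 0 but N^2 v_3 ≠ 0; then v_{j-1} := N · v_j for j = 3, …, 2.

Pick v_3 = (1, 0, 0)ᵀ.
Then v_2 = N · v_3 = (-11, -11, 3)ᵀ.
Then v_1 = N · v_2 = (4, 4, -1)ᵀ.

Sanity check: (A − (-4)·I) v_1 = (0, 0, 0)ᵀ = 0. ✓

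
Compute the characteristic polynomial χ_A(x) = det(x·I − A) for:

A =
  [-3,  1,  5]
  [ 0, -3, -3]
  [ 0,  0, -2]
x^3 + 8*x^2 + 21*x + 18

Expanding det(x·I − A) (e.g. by cofactor expansion or by noting that A is similar to its Jordan form J, which has the same characteristic polynomial as A) gives
  χ_A(x) = x^3 + 8*x^2 + 21*x + 18
which factors as (x + 2)*(x + 3)^2. The eigenvalues (with algebraic multiplicities) are λ = -3 with multiplicity 2, λ = -2 with multiplicity 1.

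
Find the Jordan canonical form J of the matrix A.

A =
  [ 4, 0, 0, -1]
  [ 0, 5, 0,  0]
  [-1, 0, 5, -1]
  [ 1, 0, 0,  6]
J_2(5) ⊕ J_1(5) ⊕ J_1(5)

The characteristic polynomial is
  det(x·I − A) = x^4 - 20*x^3 + 150*x^2 - 500*x + 625 = (x - 5)^4

Eigenvalues and multiplicities (the geometric multiplicity of λ is n − rank(A − λI), which equals the number of Jordan blocks for λ):
  λ = 5: algebraic multiplicity = 4, geometric multiplicity = 3

Determining the block sizes for each eigenvalue:
  λ = 5: 3 blocks summing to 4 forces exactly one block of size 2 and the rest size 1 → block sizes [2, 1, 1]

Assembling the blocks gives a Jordan form
J =
  [5, 1, 0, 0]
  [0, 5, 0, 0]
  [0, 0, 5, 0]
  [0, 0, 0, 5]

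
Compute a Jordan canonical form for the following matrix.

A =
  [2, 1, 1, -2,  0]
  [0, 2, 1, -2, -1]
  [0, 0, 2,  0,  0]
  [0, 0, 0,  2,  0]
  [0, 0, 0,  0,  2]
J_3(2) ⊕ J_1(2) ⊕ J_1(2)

The characteristic polynomial is
  det(x·I − A) = x^5 - 10*x^4 + 40*x^3 - 80*x^2 + 80*x - 32 = (x - 2)^5

Eigenvalues and multiplicities (the geometric multiplicity of λ is n − rank(A − λI), which equals the number of Jordan blocks for λ):
  λ = 2: algebraic multiplicity = 5, geometric multiplicity = 3

Determining the block sizes for each eigenvalue:
  λ = 2: with am = 5 and gm = 3, the partition is not yet determined (e.g. several partitions of 5 into 3 parts exist). Let N = A − (2)·I. Computing rank(N^1) = 2, rank(N^2) = 1, rank(N^3) = 0; the number of blocks of size ≥ j is rank(N^{j−1}) − rank(N^j), giving [3, 1, 1]. So we have 1 block(s) of size 3, 2 block(s) of size 1 → block sizes [3, 1, 1]

Assembling the blocks gives a Jordan form
J =
  [2, 1, 0, 0, 0]
  [0, 2, 1, 0, 0]
  [0, 0, 2, 0, 0]
  [0, 0, 0, 2, 0]
  [0, 0, 0, 0, 2]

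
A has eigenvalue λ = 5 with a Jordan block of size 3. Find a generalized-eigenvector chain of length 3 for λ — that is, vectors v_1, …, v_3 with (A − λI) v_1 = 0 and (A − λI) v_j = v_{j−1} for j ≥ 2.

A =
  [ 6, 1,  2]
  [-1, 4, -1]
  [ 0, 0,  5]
A Jordan chain for λ = 5 of length 3:
v_1 = (1, -1, 0)ᵀ
v_2 = (2, -1, 0)ᵀ
v_3 = (0, 0, 1)ᵀ

Let N = A − (5)·I. We want v_3 with N^3 v_3 = 0 but N^2 v_3 ≠ 0; then v_{j-1} := N · v_j for j = 3, …, 2.

Pick v_3 = (0, 0, 1)ᵀ.
Then v_2 = N · v_3 = (2, -1, 0)ᵀ.
Then v_1 = N · v_2 = (1, -1, 0)ᵀ.

Sanity check: (A − (5)·I) v_1 = (0, 0, 0)ᵀ = 0. ✓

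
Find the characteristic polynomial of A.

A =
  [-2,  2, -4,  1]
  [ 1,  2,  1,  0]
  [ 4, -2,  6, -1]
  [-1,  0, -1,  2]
x^4 - 8*x^3 + 24*x^2 - 32*x + 16

Expanding det(x·I − A) (e.g. by cofactor expansion or by noting that A is similar to its Jordan form J, which has the same characteristic polynomial as A) gives
  χ_A(x) = x^4 - 8*x^3 + 24*x^2 - 32*x + 16
which factors as (x - 2)^4. The eigenvalues (with algebraic multiplicities) are λ = 2 with multiplicity 4.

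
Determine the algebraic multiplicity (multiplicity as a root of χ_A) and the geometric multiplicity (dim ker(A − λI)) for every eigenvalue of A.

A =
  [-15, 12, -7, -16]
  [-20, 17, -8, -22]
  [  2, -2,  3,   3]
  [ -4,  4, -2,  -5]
λ = -3: alg = 1, geom = 1; λ = 1: alg = 3, geom = 1

Step 1 — factor the characteristic polynomial to read off the algebraic multiplicities:
  χ_A(x) = (x - 1)^3*(x + 3)

Step 2 — compute geometric multiplicities via the rank-nullity identity g(λ) = n − rank(A − λI):
  rank(A − (-3)·I) = 3, so dim ker(A − (-3)·I) = n − 3 = 1
  rank(A − (1)·I) = 3, so dim ker(A − (1)·I) = n − 3 = 1

Summary:
  λ = -3: algebraic multiplicity = 1, geometric multiplicity = 1
  λ = 1: algebraic multiplicity = 3, geometric multiplicity = 1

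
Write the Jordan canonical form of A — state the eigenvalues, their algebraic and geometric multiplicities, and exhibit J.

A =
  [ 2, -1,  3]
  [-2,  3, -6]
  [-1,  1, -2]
J_2(1) ⊕ J_1(1)

The characteristic polynomial is
  det(x·I − A) = x^3 - 3*x^2 + 3*x - 1 = (x - 1)^3

Eigenvalues and multiplicities (the geometric multiplicity of λ is n − rank(A − λI), which equals the number of Jordan blocks for λ):
  λ = 1: algebraic multiplicity = 3, geometric multiplicity = 2

Determining the block sizes for each eigenvalue:
  λ = 1: 2 blocks summing to 3 forces exactly one block of size 2 and the rest size 1 → block sizes [2, 1]

Assembling the blocks gives a Jordan form
J =
  [1, 1, 0]
  [0, 1, 0]
  [0, 0, 1]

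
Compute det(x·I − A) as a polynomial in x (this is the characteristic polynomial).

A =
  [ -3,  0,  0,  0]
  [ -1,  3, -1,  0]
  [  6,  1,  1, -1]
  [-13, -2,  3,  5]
x^4 - 6*x^3 + 54*x - 81

Expanding det(x·I − A) (e.g. by cofactor expansion or by noting that A is similar to its Jordan form J, which has the same characteristic polynomial as A) gives
  χ_A(x) = x^4 - 6*x^3 + 54*x - 81
which factors as (x - 3)^3*(x + 3). The eigenvalues (with algebraic multiplicities) are λ = -3 with multiplicity 1, λ = 3 with multiplicity 3.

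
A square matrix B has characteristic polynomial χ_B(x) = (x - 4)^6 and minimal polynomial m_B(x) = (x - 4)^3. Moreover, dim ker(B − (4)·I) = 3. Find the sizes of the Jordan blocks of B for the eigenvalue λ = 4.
Block sizes for λ = 4: [3, 2, 1]

Step 1 — from the characteristic polynomial, algebraic multiplicity of λ = 4 is 6. From dim ker(B − (4)·I) = 3, there are exactly 3 Jordan blocks for λ = 4.
Step 2 — from the minimal polynomial, the factor (x − 4)^3 tells us the largest block for λ = 4 has size 3.
Step 3 — with total size 6, 3 blocks, and largest block 3, the block sizes (in nonincreasing order) are [3, 2, 1].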